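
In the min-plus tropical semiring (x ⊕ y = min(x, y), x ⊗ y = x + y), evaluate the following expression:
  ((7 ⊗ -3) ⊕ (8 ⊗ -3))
((7 ⊗ -3) ⊕ (8 ⊗ -3)) = 4

Expand innermost to outermost. Recall ⊕ takes the minimum of its arguments and ⊗ takes their sum. Working out the expression ((7 ⊗ -3) ⊕ (8 ⊗ -3)) gives 4.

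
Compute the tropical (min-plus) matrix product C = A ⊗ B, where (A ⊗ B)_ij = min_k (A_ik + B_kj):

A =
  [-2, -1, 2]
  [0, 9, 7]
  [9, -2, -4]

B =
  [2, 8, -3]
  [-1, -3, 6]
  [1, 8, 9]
A ⊗ B =
  [-2, -4, -5]
  [2, 6, -3]
  [-3, -5, 4]

Apply the min-plus product entry-by-entry:
  C[0][0] = min over k of (A[0][0] + B[0][0] = -2 + 2 = 0, A[0][1] + B[1][0] = -1 + -1 = -2, A[0][2] + B[2][0] = 2 + 1 = 3) = -2 (attained at k = 1)
  C[0][1] = min over k of (A[0][0] + B[0][1] = -2 + 8 = 6, A[0][1] + B[1][1] = -1 + -3 = -4, A[0][2] + B[2][1] = 2 + 8 = 10) = -4 (attained at k = 1)
  C[0][2] = min over k of (A[0][0] + B[0][2] = -2 + -3 = -5, A[0][1] + B[1][2] = -1 + 6 = 5, A[0][2] + B[2][2] = 2 + 9 = 11) = -5 (attained at k = 0)
  C[1][0] = min over k of (A[1][0] + B[0][0] = 0 + 2 = 2, A[1][1] + B[1][0] = 9 + -1 = 8, A[1][2] + B[2][0] = 7 + 1 = 8) = 2 (attained at k = 0)
  C[1][1] = min over k of (A[1][0] + B[0][1] = 0 + 8 = 8, A[1][1] + B[1][1] = 9 + -3 = 6, A[1][2] + B[2][1] = 7 + 8 = 15) = 6 (attained at k = 1)
  C[1][2] = min over k of (A[1][0] + B[0][2] = 0 + -3 = -3, A[1][1] + B[1][2] = 9 + 6 = 15, A[1][2] + B[2][2] = 7 + 9 = 16) = -3 (attained at k = 0)
  C[2][0] = min over k of (A[2][0] + B[0][0] = 9 + 2 = 11, A[2][1] + B[1][0] = -2 + -1 = -3, A[2][2] + B[2][0] = -4 + 1 = -3) = -3 (attained at k = 1)
  C[2][1] = min over k of (A[2][0] + B[0][1] = 9 + 8 = 17, A[2][1] + B[1][1] = -2 + -3 = -5, A[2][2] + B[2][1] = -4 + 8 = 4) = -5 (attained at k = 1)
  C[2][2] = min over k of (A[2][0] + B[0][2] = 9 + -3 = 6, A[2][1] + B[1][2] = -2 + 6 = 4, A[2][2] + B[2][2] = -4 + 9 = 5) = 4 (attained at k = 1)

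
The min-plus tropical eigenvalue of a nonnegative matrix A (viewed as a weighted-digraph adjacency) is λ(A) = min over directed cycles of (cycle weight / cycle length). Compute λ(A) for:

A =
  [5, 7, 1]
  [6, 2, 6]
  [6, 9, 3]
λ(A) = 2

Enumerate directed cycles and compute their means (weight / length). Sample:
  cycle 0 → 0: weight = 5, length = 1, mean = 5/1 ≈ 5.000
  cycle 1 → 1: weight = 2, length = 1, mean = 2/1 ≈ 2.000
  cycle 2 → 2: weight = 3, length = 1, mean = 3/1 ≈ 3.000
  cycle 0 → 1 → 0: weight = 13, length = 2, mean = 13/2 ≈ 6.500
  cycle 0 → 2 → 0: weight = 7, length = 2, mean = 7/2 ≈ 3.500
  cycle 1 → 0 → 1: weight = 13, length = 2, mean = 13/2 ≈ 6.500
Minimum mean = 2.000, attained e.g. along the cycle 1 → 1 with weight 2 and length 1. So λ(A) = 2/1 = 2.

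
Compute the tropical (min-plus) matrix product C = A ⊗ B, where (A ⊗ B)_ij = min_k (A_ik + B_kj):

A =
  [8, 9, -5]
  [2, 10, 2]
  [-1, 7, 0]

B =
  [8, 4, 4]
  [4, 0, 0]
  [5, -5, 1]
A ⊗ B =
  [0, -10, -4]
  [7, -3, 3]
  [5, -5, 1]

Apply the min-plus product entry-by-entry:
  C[0][0] = min over k of (A[0][0] + B[0][0] = 8 + 8 = 16, A[0][1] + B[1][0] = 9 + 4 = 13, A[0][2] + B[2][0] = -5 + 5 = 0) = 0 (attained at k = 2)
  C[0][1] = min over k of (A[0][0] + B[0][1] = 8 + 4 = 12, A[0][1] + B[1][1] = 9 + 0 = 9, A[0][2] + B[2][1] = -5 + -5 = -10) = -10 (attained at k = 2)
  C[0][2] = min over k of (A[0][0] + B[0][2] = 8 + 4 = 12, A[0][1] + B[1][2] = 9 + 0 = 9, A[0][2] + B[2][2] = -5 + 1 = -4) = -4 (attained at k = 2)
  C[1][0] = min over k of (A[1][0] + B[0][0] = 2 + 8 = 10, A[1][1] + B[1][0] = 10 + 4 = 14, A[1][2] + B[2][0] = 2 + 5 = 7) = 7 (attained at k = 2)
  C[1][1] = min over k of (A[1][0] + B[0][1] = 2 + 4 = 6, A[1][1] + B[1][1] = 10 + 0 = 10, A[1][2] + B[2][1] = 2 + -5 = -3) = -3 (attained at k = 2)
  C[1][2] = min over k of (A[1][0] + B[0][2] = 2 + 4 = 6, A[1][1] + B[1][2] = 10 + 0 = 10, A[1][2] + B[2][2] = 2 + 1 = 3) = 3 (attained at k = 2)
  C[2][0] = min over k of (A[2][0] + B[0][0] = -1 + 8 = 7, A[2][1] + B[1][0] = 7 + 4 = 11, A[2][2] + B[2][0] = 0 + 5 = 5) = 5 (attained at k = 2)
  C[2][1] = min over k of (A[2][0] + B[0][1] = -1 + 4 = 3, A[2][1] + B[1][1] = 7 + 0 = 7, A[2][2] + B[2][1] = 0 + -5 = -5) = -5 (attained at k = 2)
  C[2][2] = min over k of (A[2][0] + B[0][2] = -1 + 4 = 3, A[2][1] + B[1][2] = 7 + 0 = 7, A[2][2] + B[2][2] = 0 + 1 = 1) = 1 (attained at k = 2)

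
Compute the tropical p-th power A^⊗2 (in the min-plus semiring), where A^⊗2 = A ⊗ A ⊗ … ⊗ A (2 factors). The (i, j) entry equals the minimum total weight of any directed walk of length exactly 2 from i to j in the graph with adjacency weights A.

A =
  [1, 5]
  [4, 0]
A^⊗2 =
  [2, 5]
  [4, 0]

Each entry (A^⊗2)_ij equals the minimum over all length-2 walks i = v_0 → v_1 → … → v_2 = j of Σ_t A[v_t][v_{t+1}]. For example, for (i, j) = (0, 1) we minimise over 2 possible intermediate vertex sequences; the minimum is 5, attained along the walk 0 → 1 → 1.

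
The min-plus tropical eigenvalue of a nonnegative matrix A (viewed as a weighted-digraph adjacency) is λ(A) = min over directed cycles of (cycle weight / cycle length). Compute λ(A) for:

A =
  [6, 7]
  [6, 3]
λ(A) = 3

Enumerate directed cycles and compute their means (weight / length). Sample:
  cycle 0 → 0: weight = 6, length = 1, mean = 6/1 ≈ 6.000
  cycle 1 → 1: weight = 3, length = 1, mean = 3/1 ≈ 3.000
  cycle 0 → 1 → 0: weight = 13, length = 2, mean = 13/2 ≈ 6.500
  cycle 1 → 0 → 1: weight = 13, length = 2, mean = 13/2 ≈ 6.500
Minimum mean = 3.000, attained e.g. along the cycle 1 → 1 with weight 3 and length 1. So λ(A) = 3/1 = 3.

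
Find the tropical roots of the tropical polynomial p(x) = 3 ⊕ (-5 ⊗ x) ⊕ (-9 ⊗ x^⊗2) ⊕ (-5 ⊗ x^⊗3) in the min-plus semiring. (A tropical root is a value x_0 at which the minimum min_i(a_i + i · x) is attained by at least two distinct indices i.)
Roots: {-4, 4, 8}

Each tropical root is a break point of the lower envelope of the lines y = a_i + i · x (there are 4 lines, with slopes 0, 1, ..., 3). Only the lines that attain the minimum somewhere contribute to roots; other lines are dominated. Here the surviving (envelope) indices are i = 3, i = 2, i = 1, i = 0.
Intersections between consecutive envelope lines give the roots: for adjacent envelope indices i < j the intersection is x = (a_i − a_j) / (j − i). Reading off the sorted break points: {-4, 4, 8}.
Verification: at each break x_0, at least two indices attain the minimum of min_i(a_i + i · x_0).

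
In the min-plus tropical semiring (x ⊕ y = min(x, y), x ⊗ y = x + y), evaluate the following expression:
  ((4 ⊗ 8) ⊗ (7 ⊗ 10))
((4 ⊗ 8) ⊗ (7 ⊗ 10)) = 29

Expand innermost to outermost. Recall ⊕ takes the minimum of its arguments and ⊗ takes their sum. Working out the expression ((4 ⊗ 8) ⊗ (7 ⊗ 10)) gives 29.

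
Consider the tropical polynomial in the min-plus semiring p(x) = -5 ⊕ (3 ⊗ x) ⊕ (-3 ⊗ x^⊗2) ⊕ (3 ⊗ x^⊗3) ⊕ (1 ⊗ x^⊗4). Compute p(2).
p(2) = -5

A tropical monomial a ⊗ x^⊗i evaluates to a + i · x. Evaluating each term at x = 2:
  Term 0 contributes -5 + 0 · 2 = -5
  Term 1 contributes 3 + 1 · 2 = 5
  Term 2 contributes -3 + 2 · 2 = 1
  Term 3 contributes 3 + 3 · 2 = 9
  Term 4 contributes 1 + 4 · 2 = 9
p(2) = ⊕ of these = min[-5, 5, 1, 9, 9] = -5.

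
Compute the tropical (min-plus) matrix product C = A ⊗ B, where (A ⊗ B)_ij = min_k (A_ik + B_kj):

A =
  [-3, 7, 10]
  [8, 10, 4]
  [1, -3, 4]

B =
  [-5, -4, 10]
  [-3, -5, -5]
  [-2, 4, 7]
A ⊗ B =
  [-8, -7, 2]
  [2, 4, 5]
  [-6, -8, -8]

Apply the min-plus product entry-by-entry:
  C[0][0] = min over k of (A[0][0] + B[0][0] = -3 + -5 = -8, A[0][1] + B[1][0] = 7 + -3 = 4, A[0][2] + B[2][0] = 10 + -2 = 8) = -8 (attained at k = 0)
  C[0][1] = min over k of (A[0][0] + B[0][1] = -3 + -4 = -7, A[0][1] + B[1][1] = 7 + -5 = 2, A[0][2] + B[2][1] = 10 + 4 = 14) = -7 (attained at k = 0)
  C[0][2] = min over k of (A[0][0] + B[0][2] = -3 + 10 = 7, A[0][1] + B[1][2] = 7 + -5 = 2, A[0][2] + B[2][2] = 10 + 7 = 17) = 2 (attained at k = 1)
  C[1][0] = min over k of (A[1][0] + B[0][0] = 8 + -5 = 3, A[1][1] + B[1][0] = 10 + -3 = 7, A[1][2] + B[2][0] = 4 + -2 = 2) = 2 (attained at k = 2)
  C[1][1] = min over k of (A[1][0] + B[0][1] = 8 + -4 = 4, A[1][1] + B[1][1] = 10 + -5 = 5, A[1][2] + B[2][1] = 4 + 4 = 8) = 4 (attained at k = 0)
  C[1][2] = min over k of (A[1][0] + B[0][2] = 8 + 10 = 18, A[1][1] + B[1][2] = 10 + -5 = 5, A[1][2] + B[2][2] = 4 + 7 = 11) = 5 (attained at k = 1)
  C[2][0] = min over k of (A[2][0] + B[0][0] = 1 + -5 = -4, A[2][1] + B[1][0] = -3 + -3 = -6, A[2][2] + B[2][0] = 4 + -2 = 2) = -6 (attained at k = 1)
  C[2][1] = min over k of (A[2][0] + B[0][1] = 1 + -4 = -3, A[2][1] + B[1][1] = -3 + -5 = -8, A[2][2] + B[2][1] = 4 + 4 = 8) = -8 (attained at k = 1)
  C[2][2] = min over k of (A[2][0] + B[0][2] = 1 + 10 = 11, A[2][1] + B[1][2] = -3 + -5 = -8, A[2][2] + B[2][2] = 4 + 7 = 11) = -8 (attained at k = 1)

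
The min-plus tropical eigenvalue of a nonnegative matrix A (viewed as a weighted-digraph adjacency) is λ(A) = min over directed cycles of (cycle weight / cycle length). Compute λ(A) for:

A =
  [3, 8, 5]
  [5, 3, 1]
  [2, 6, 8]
λ(A) = 3

Enumerate directed cycles and compute their means (weight / length). Sample:
  cycle 0 → 0: weight = 3, length = 1, mean = 3/1 ≈ 3.000
  cycle 1 → 1: weight = 3, length = 1, mean = 3/1 ≈ 3.000
  cycle 2 → 2: weight = 8, length = 1, mean = 8/1 ≈ 8.000
  cycle 0 → 1 → 0: weight = 13, length = 2, mean = 13/2 ≈ 6.500
  cycle 0 → 2 → 0: weight = 7, length = 2, mean = 7/2 ≈ 3.500
  cycle 1 → 0 → 1: weight = 13, length = 2, mean = 13/2 ≈ 6.500
Minimum mean = 3.000, attained e.g. along the cycle 0 → 0 with weight 3 and length 1. So λ(A) = 3/1 = 3.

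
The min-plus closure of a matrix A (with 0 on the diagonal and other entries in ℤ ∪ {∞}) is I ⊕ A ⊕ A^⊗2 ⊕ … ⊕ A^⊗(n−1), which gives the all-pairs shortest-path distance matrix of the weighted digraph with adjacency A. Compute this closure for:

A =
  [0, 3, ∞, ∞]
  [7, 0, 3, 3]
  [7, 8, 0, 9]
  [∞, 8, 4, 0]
Closure =
  [0, 3, 6, 6]
  [7, 0, 3, 3]
  [7, 8, 0, 9]
  [11, 8, 4, 0]

This is the Floyd-Warshall all-pairs shortest-path computation. For each intermediate vertex k = 0, 1, …, 3, update dist[i][j] ← min(dist[i][j], dist[i][k] + dist[k][j]). The final matrix gives, for each (i, j), the minimum total weight of any directed path from i to j (possibly empty when i = j).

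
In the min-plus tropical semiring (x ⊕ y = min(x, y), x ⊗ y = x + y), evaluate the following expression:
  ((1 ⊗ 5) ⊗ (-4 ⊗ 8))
((1 ⊗ 5) ⊗ (-4 ⊗ 8)) = 10

Expand innermost to outermost. Recall ⊕ takes the minimum of its arguments and ⊗ takes their sum. Working out the expression ((1 ⊗ 5) ⊗ (-4 ⊗ 8)) gives 10.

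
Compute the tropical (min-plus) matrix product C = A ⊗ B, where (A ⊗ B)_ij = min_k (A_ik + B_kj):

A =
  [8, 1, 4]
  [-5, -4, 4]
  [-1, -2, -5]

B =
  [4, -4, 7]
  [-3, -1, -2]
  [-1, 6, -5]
A ⊗ B =
  [-2, 0, -1]
  [-7, -9, -6]
  [-6, -5, -10]

Apply the min-plus product entry-by-entry:
  C[0][0] = min over k of (A[0][0] + B[0][0] = 8 + 4 = 12, A[0][1] + B[1][0] = 1 + -3 = -2, A[0][2] + B[2][0] = 4 + -1 = 3) = -2 (attained at k = 1)
  C[0][1] = min over k of (A[0][0] + B[0][1] = 8 + -4 = 4, A[0][1] + B[1][1] = 1 + -1 = 0, A[0][2] + B[2][1] = 4 + 6 = 10) = 0 (attained at k = 1)
  C[0][2] = min over k of (A[0][0] + B[0][2] = 8 + 7 = 15, A[0][1] + B[1][2] = 1 + -2 = -1, A[0][2] + B[2][2] = 4 + -5 = -1) = -1 (attained at k = 1)
  C[1][0] = min over k of (A[1][0] + B[0][0] = -5 + 4 = -1, A[1][1] + B[1][0] = -4 + -3 = -7, A[1][2] + B[2][0] = 4 + -1 = 3) = -7 (attained at k = 1)
  C[1][1] = min over k of (A[1][0] + B[0][1] = -5 + -4 = -9, A[1][1] + B[1][1] = -4 + -1 = -5, A[1][2] + B[2][1] = 4 + 6 = 10) = -9 (attained at k = 0)
  C[1][2] = min over k of (A[1][0] + B[0][2] = -5 + 7 = 2, A[1][1] + B[1][2] = -4 + -2 = -6, A[1][2] + B[2][2] = 4 + -5 = -1) = -6 (attained at k = 1)
  C[2][0] = min over k of (A[2][0] + B[0][0] = -1 + 4 = 3, A[2][1] + B[1][0] = -2 + -3 = -5, A[2][2] + B[2][0] = -5 + -1 = -6) = -6 (attained at k = 2)
  C[2][1] = min over k of (A[2][0] + B[0][1] = -1 + -4 = -5, A[2][1] + B[1][1] = -2 + -1 = -3, A[2][2] + B[2][1] = -5 + 6 = 1) = -5 (attained at k = 0)
  C[2][2] = min over k of (A[2][0] + B[0][2] = -1 + 7 = 6, A[2][1] + B[1][2] = -2 + -2 = -4, A[2][2] + B[2][2] = -5 + -5 = -10) = -10 (attained at k = 2)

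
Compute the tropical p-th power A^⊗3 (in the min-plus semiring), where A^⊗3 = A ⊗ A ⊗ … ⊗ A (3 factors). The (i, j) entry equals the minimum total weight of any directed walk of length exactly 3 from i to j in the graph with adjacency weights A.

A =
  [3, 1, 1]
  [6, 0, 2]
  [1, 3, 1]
A^⊗3 =
  [3, 1, 3]
  [3, 0, 2]
  [3, 2, 3]

Each entry (A^⊗3)_ij equals the minimum over all length-3 walks i = v_0 → v_1 → … → v_3 = j of Σ_t A[v_t][v_{t+1}]. For example, for (i, j) = (0, 2) we minimise over 9 possible intermediate vertex sequences; the minimum is 3, attained along the walk 0 → 1 → 1 → 2.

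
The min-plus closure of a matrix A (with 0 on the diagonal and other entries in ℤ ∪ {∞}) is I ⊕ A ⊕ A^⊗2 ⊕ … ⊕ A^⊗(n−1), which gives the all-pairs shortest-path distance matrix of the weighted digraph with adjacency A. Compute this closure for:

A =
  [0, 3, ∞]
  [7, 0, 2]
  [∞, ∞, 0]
Closure =
  [0, 3, 5]
  [7, 0, 2]
  [∞, ∞, 0]

This is the Floyd-Warshall all-pairs shortest-path computation. For each intermediate vertex k = 0, 1, …, 2, update dist[i][j] ← min(dist[i][j], dist[i][k] + dist[k][j]). The final matrix gives, for each (i, j), the minimum total weight of any directed path from i to j (possibly empty when i = j).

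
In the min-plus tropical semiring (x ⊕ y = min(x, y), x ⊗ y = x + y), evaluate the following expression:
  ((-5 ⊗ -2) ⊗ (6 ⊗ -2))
((-5 ⊗ -2) ⊗ (6 ⊗ -2)) = -3

Expand innermost to outermost. Recall ⊕ takes the minimum of its arguments and ⊗ takes their sum. Working out the expression ((-5 ⊗ -2) ⊗ (6 ⊗ -2)) gives -3.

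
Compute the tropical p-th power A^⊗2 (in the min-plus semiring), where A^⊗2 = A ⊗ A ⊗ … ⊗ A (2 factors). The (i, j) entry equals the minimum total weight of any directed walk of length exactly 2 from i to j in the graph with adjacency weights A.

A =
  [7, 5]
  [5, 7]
A^⊗2 =
  [10, 12]
  [12, 10]

Each entry (A^⊗2)_ij equals the minimum over all length-2 walks i = v_0 → v_1 → … → v_2 = j of Σ_t A[v_t][v_{t+1}]. For example, for (i, j) = (0, 1) we minimise over 2 possible intermediate vertex sequences; the minimum is 12, attained along the walk 0 → 0 → 1.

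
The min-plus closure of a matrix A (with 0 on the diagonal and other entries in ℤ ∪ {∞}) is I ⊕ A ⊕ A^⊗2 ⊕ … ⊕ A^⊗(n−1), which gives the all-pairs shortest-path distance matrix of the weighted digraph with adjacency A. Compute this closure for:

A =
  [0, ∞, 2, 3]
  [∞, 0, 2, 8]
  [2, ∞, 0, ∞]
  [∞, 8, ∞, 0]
Closure =
  [0, 11, 2, 3]
  [4, 0, 2, 7]
  [2, 13, 0, 5]
  [12, 8, 10, 0]

This is the Floyd-Warshall all-pairs shortest-path computation. For each intermediate vertex k = 0, 1, …, 3, update dist[i][j] ← min(dist[i][j], dist[i][k] + dist[k][j]). The final matrix gives, for each (i, j), the minimum total weight of any directed path from i to j (possibly empty when i = j).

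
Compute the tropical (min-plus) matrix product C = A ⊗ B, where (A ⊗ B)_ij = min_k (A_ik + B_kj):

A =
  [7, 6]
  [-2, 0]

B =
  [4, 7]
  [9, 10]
A ⊗ B =
  [11, 14]
  [2, 5]

Apply the min-plus product entry-by-entry:
  C[0][0] = min over k of (A[0][0] + B[0][0] = 7 + 4 = 11, A[0][1] + B[1][0] = 6 + 9 = 15) = 11 (attained at k = 0)
  C[0][1] = min over k of (A[0][0] + B[0][1] = 7 + 7 = 14, A[0][1] + B[1][1] = 6 + 10 = 16) = 14 (attained at k = 0)
  C[1][0] = min over k of (A[1][0] + B[0][0] = -2 + 4 = 2, A[1][1] + B[1][0] = 0 + 9 = 9) = 2 (attained at k = 0)
  C[1][1] = min over k of (A[1][0] + B[0][1] = -2 + 7 = 5, A[1][1] + B[1][1] = 0 + 10 = 10) = 5 (attained at k = 0)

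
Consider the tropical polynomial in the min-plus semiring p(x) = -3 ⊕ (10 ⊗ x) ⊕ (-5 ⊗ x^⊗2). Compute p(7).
p(7) = -3

A tropical monomial a ⊗ x^⊗i evaluates to a + i · x. Evaluating each term at x = 7:
  Term 0 contributes -3 + 0 · 7 = -3
  Term 1 contributes 10 + 1 · 7 = 17
  Term 2 contributes -5 + 2 · 7 = 9
p(7) = ⊕ of these = min[-3, 17, 9] = -3.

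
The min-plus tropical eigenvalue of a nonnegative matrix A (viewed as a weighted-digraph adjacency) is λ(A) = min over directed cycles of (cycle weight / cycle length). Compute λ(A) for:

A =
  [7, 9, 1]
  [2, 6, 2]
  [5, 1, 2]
λ(A) = 4/3

Enumerate directed cycles and compute their means (weight / length). Sample:
  cycle 0 → 0: weight = 7, length = 1, mean = 7/1 ≈ 7.000
  cycle 1 → 1: weight = 6, length = 1, mean = 6/1 ≈ 6.000
  cycle 2 → 2: weight = 2, length = 1, mean = 2/1 ≈ 2.000
  cycle 0 → 1 → 0: weight = 11, length = 2, mean = 11/2 ≈ 5.500
  cycle 0 → 2 → 0: weight = 6, length = 2, mean = 6/2 ≈ 3.000
  cycle 1 → 0 → 1: weight = 11, length = 2, mean = 11/2 ≈ 5.500
Minimum mean = 1.333, attained e.g. along the cycle 0 → 2 → 1 → 0 with weight 4 and length 3. So λ(A) = 4/3 = 4/3.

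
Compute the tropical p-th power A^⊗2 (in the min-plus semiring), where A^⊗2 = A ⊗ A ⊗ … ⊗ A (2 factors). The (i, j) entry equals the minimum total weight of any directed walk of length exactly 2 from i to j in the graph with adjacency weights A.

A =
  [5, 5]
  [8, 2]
A^⊗2 =
  [10, 7]
  [10, 4]

Each entry (A^⊗2)_ij equals the minimum over all length-2 walks i = v_0 → v_1 → … → v_2 = j of Σ_t A[v_t][v_{t+1}]. For example, for (i, j) = (0, 1) we minimise over 2 possible intermediate vertex sequences; the minimum is 7, attained along the walk 0 → 1 → 1.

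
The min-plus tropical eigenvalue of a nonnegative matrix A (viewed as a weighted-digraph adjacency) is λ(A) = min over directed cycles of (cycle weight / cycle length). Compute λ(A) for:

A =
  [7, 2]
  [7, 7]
λ(A) = 9/2

Enumerate directed cycles and compute their means (weight / length). Sample:
  cycle 0 → 0: weight = 7, length = 1, mean = 7/1 ≈ 7.000
  cycle 1 → 1: weight = 7, length = 1, mean = 7/1 ≈ 7.000
  cycle 0 → 1 → 0: weight = 9, length = 2, mean = 9/2 ≈ 4.500
  cycle 1 → 0 → 1: weight = 9, length = 2, mean = 9/2 ≈ 4.500
Minimum mean = 4.500, attained e.g. along the cycle 0 → 1 → 0 with weight 9 and length 2. So λ(A) = 9/2 = 9/2.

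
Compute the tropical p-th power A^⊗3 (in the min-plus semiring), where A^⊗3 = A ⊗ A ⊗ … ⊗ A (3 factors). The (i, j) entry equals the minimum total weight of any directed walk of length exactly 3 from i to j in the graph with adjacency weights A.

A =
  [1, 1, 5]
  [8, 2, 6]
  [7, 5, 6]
A^⊗3 =
  [3, 3, 7]
  [10, 6, 10]
  [9, 9, 13]

Each entry (A^⊗3)_ij equals the minimum over all length-3 walks i = v_0 → v_1 → … → v_3 = j of Σ_t A[v_t][v_{t+1}]. For example, for (i, j) = (0, 2) we minimise over 9 possible intermediate vertex sequences; the minimum is 7, attained along the walk 0 → 0 → 0 → 2.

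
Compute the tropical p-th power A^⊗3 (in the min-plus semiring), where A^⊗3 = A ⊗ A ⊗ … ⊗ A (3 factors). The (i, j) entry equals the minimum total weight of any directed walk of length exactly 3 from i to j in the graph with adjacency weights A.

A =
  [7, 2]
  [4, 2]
A^⊗3 =
  [8, 6]
  [8, 6]

Each entry (A^⊗3)_ij equals the minimum over all length-3 walks i = v_0 → v_1 → … → v_3 = j of Σ_t A[v_t][v_{t+1}]. For example, for (i, j) = (0, 1) we minimise over 4 possible intermediate vertex sequences; the minimum is 6, attained along the walk 0 → 1 → 1 → 1.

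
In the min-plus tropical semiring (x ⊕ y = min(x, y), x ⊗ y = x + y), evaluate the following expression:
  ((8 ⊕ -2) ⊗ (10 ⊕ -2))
((8 ⊕ -2) ⊗ (10 ⊕ -2)) = -4

Expand innermost to outermost. Recall ⊕ takes the minimum of its arguments and ⊗ takes their sum. Working out the expression ((8 ⊕ -2) ⊗ (10 ⊕ -2)) gives -4.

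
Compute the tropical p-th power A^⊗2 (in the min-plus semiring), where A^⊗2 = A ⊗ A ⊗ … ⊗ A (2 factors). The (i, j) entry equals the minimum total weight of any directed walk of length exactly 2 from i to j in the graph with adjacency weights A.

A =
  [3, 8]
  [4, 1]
A^⊗2 =
  [6, 9]
  [5, 2]

Each entry (A^⊗2)_ij equals the minimum over all length-2 walks i = v_0 → v_1 → … → v_2 = j of Σ_t A[v_t][v_{t+1}]. For example, for (i, j) = (0, 1) we minimise over 2 possible intermediate vertex sequences; the minimum is 9, attained along the walk 0 → 1 → 1.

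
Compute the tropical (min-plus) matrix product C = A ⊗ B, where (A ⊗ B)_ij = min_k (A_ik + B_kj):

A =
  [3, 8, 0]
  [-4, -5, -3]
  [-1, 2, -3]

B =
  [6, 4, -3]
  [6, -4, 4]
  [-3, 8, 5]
A ⊗ B =
  [-3, 4, 0]
  [-6, -9, -7]
  [-6, -2, -4]

Apply the min-plus product entry-by-entry:
  C[0][0] = min over k of (A[0][0] + B[0][0] = 3 + 6 = 9, A[0][1] + B[1][0] = 8 + 6 = 14, A[0][2] + B[2][0] = 0 + -3 = -3) = -3 (attained at k = 2)
  C[0][1] = min over k of (A[0][0] + B[0][1] = 3 + 4 = 7, A[0][1] + B[1][1] = 8 + -4 = 4, A[0][2] + B[2][1] = 0 + 8 = 8) = 4 (attained at k = 1)
  C[0][2] = min over k of (A[0][0] + B[0][2] = 3 + -3 = 0, A[0][1] + B[1][2] = 8 + 4 = 12, A[0][2] + B[2][2] = 0 + 5 = 5) = 0 (attained at k = 0)
  C[1][0] = min over k of (A[1][0] + B[0][0] = -4 + 6 = 2, A[1][1] + B[1][0] = -5 + 6 = 1, A[1][2] + B[2][0] = -3 + -3 = -6) = -6 (attained at k = 2)
  C[1][1] = min over k of (A[1][0] + B[0][1] = -4 + 4 = 0, A[1][1] + B[1][1] = -5 + -4 = -9, A[1][2] + B[2][1] = -3 + 8 = 5) = -9 (attained at k = 1)
  C[1][2] = min over k of (A[1][0] + B[0][2] = -4 + -3 = -7, A[1][1] + B[1][2] = -5 + 4 = -1, A[1][2] + B[2][2] = -3 + 5 = 2) = -7 (attained at k = 0)
  C[2][0] = min over k of (A[2][0] + B[0][0] = -1 + 6 = 5, A[2][1] + B[1][0] = 2 + 6 = 8, A[2][2] + B[2][0] = -3 + -3 = -6) = -6 (attained at k = 2)
  C[2][1] = min over k of (A[2][0] + B[0][1] = -1 + 4 = 3, A[2][1] + B[1][1] = 2 + -4 = -2, A[2][2] + B[2][1] = -3 + 8 = 5) = -2 (attained at k = 1)
  C[2][2] = min over k of (A[2][0] + B[0][2] = -1 + -3 = -4, A[2][1] + B[1][2] = 2 + 4 = 6, A[2][2] + B[2][2] = -3 + 5 = 2) = -4 (attained at k = 0)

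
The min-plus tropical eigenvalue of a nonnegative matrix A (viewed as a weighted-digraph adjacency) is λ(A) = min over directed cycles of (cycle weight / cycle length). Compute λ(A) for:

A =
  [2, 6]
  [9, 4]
λ(A) = 2

Enumerate directed cycles and compute their means (weight / length). Sample:
  cycle 0 → 0: weight = 2, length = 1, mean = 2/1 ≈ 2.000
  cycle 1 → 1: weight = 4, length = 1, mean = 4/1 ≈ 4.000
  cycle 0 → 1 → 0: weight = 15, length = 2, mean = 15/2 ≈ 7.500
  cycle 1 → 0 → 1: weight = 15, length = 2, mean = 15/2 ≈ 7.500
Minimum mean = 2.000, attained e.g. along the cycle 0 → 0 with weight 2 and length 1. So λ(A) = 2/1 = 2.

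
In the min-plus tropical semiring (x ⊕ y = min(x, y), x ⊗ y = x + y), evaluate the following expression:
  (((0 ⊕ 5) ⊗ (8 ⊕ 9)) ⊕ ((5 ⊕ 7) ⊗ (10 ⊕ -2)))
(((0 ⊕ 5) ⊗ (8 ⊕ 9)) ⊕ ((5 ⊕ 7) ⊗ (10 ⊕ -2))) = 3

Expand innermost to outermost. Recall ⊕ takes the minimum of its arguments and ⊗ takes their sum. Working out the expression (((0 ⊕ 5) ⊗ (8 ⊕ 9)) ⊕ ((5 ⊕ 7) ⊗ (10 ⊕ -2))) gives 3.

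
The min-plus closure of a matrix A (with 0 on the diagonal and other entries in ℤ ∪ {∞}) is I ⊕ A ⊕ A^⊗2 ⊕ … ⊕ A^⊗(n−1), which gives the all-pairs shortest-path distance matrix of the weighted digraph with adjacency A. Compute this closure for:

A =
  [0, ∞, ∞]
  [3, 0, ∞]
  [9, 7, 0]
Closure =
  [0, ∞, ∞]
  [3, 0, ∞]
  [9, 7, 0]

This is the Floyd-Warshall all-pairs shortest-path computation. For each intermediate vertex k = 0, 1, …, 2, update dist[i][j] ← min(dist[i][j], dist[i][k] + dist[k][j]). The final matrix gives, for each (i, j), the minimum total weight of any directed path from i to j (possibly empty when i = j).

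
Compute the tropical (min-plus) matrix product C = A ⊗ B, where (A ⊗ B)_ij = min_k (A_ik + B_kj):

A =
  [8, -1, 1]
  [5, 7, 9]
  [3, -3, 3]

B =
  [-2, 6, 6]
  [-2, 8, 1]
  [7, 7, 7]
A ⊗ B =
  [-3, 7, 0]
  [3, 11, 8]
  [-5, 5, -2]

Apply the min-plus product entry-by-entry:
  C[0][0] = min over k of (A[0][0] + B[0][0] = 8 + -2 = 6, A[0][1] + B[1][0] = -1 + -2 = -3, A[0][2] + B[2][0] = 1 + 7 = 8) = -3 (attained at k = 1)
  C[0][1] = min over k of (A[0][0] + B[0][1] = 8 + 6 = 14, A[0][1] + B[1][1] = -1 + 8 = 7, A[0][2] + B[2][1] = 1 + 7 = 8) = 7 (attained at k = 1)
  C[0][2] = min over k of (A[0][0] + B[0][2] = 8 + 6 = 14, A[0][1] + B[1][2] = -1 + 1 = 0, A[0][2] + B[2][2] = 1 + 7 = 8) = 0 (attained at k = 1)
  C[1][0] = min over k of (A[1][0] + B[0][0] = 5 + -2 = 3, A[1][1] + B[1][0] = 7 + -2 = 5, A[1][2] + B[2][0] = 9 + 7 = 16) = 3 (attained at k = 0)
  C[1][1] = min over k of (A[1][0] + B[0][1] = 5 + 6 = 11, A[1][1] + B[1][1] = 7 + 8 = 15, A[1][2] + B[2][1] = 9 + 7 = 16) = 11 (attained at k = 0)
  C[1][2] = min over k of (A[1][0] + B[0][2] = 5 + 6 = 11, A[1][1] + B[1][2] = 7 + 1 = 8, A[1][2] + B[2][2] = 9 + 7 = 16) = 8 (attained at k = 1)
  C[2][0] = min over k of (A[2][0] + B[0][0] = 3 + -2 = 1, A[2][1] + B[1][0] = -3 + -2 = -5, A[2][2] + B[2][0] = 3 + 7 = 10) = -5 (attained at k = 1)
  C[2][1] = min over k of (A[2][0] + B[0][1] = 3 + 6 = 9, A[2][1] + B[1][1] = -3 + 8 = 5, A[2][2] + B[2][1] = 3 + 7 = 10) = 5 (attained at k = 1)
  C[2][2] = min over k of (A[2][0] + B[0][2] = 3 + 6 = 9, A[2][1] + B[1][2] = -3 + 1 = -2, A[2][2] + B[2][2] = 3 + 7 = 10) = -2 (attained at k = 1)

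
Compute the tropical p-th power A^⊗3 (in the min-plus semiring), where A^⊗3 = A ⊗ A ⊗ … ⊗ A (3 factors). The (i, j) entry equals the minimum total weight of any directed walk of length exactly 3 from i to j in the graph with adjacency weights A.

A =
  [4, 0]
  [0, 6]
A^⊗3 =
  [4, 0]
  [0, 4]

Each entry (A^⊗3)_ij equals the minimum over all length-3 walks i = v_0 → v_1 → … → v_3 = j of Σ_t A[v_t][v_{t+1}]. For example, for (i, j) = (0, 1) we minimise over 4 possible intermediate vertex sequences; the minimum is 0, attained along the walk 0 → 1 → 0 → 1.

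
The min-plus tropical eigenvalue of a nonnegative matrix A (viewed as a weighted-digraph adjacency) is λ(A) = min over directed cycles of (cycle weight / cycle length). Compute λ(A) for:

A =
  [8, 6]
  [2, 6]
λ(A) = 4

Enumerate directed cycles and compute their means (weight / length). Sample:
  cycle 0 → 0: weight = 8, length = 1, mean = 8/1 ≈ 8.000
  cycle 1 → 1: weight = 6, length = 1, mean = 6/1 ≈ 6.000
  cycle 0 → 1 → 0: weight = 8, length = 2, mean = 8/2 ≈ 4.000
  cycle 1 → 0 → 1: weight = 8, length = 2, mean = 8/2 ≈ 4.000
Minimum mean = 4.000, attained e.g. along the cycle 0 → 1 → 0 with weight 8 and length 2. So λ(A) = 8/2 = 4.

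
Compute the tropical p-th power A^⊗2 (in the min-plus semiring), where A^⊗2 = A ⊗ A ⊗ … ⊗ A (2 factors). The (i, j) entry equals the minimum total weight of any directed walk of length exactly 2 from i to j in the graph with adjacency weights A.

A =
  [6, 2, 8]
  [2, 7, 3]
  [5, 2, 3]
A^⊗2 =
  [4, 8, 5]
  [8, 4, 6]
  [4, 5, 5]

Each entry (A^⊗2)_ij equals the minimum over all length-2 walks i = v_0 → v_1 → … → v_2 = j of Σ_t A[v_t][v_{t+1}]. For example, for (i, j) = (0, 2) we minimise over 3 possible intermediate vertex sequences; the minimum is 5, attained along the walk 0 → 1 → 2.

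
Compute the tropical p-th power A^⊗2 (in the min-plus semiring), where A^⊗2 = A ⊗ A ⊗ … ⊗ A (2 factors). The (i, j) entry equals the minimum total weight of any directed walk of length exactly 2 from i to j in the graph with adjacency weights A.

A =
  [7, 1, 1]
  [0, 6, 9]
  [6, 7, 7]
A^⊗2 =
  [1, 7, 8]
  [6, 1, 1]
  [7, 7, 7]

Each entry (A^⊗2)_ij equals the minimum over all length-2 walks i = v_0 → v_1 → … → v_2 = j of Σ_t A[v_t][v_{t+1}]. For example, for (i, j) = (0, 2) we minimise over 3 possible intermediate vertex sequences; the minimum is 8, attained along the walk 0 → 0 → 2.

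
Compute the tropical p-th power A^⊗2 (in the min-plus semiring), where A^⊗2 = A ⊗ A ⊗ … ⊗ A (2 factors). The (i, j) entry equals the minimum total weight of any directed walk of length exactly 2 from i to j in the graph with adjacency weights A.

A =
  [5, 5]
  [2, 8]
A^⊗2 =
  [7, 10]
  [7, 7]

Each entry (A^⊗2)_ij equals the minimum over all length-2 walks i = v_0 → v_1 → … → v_2 = j of Σ_t A[v_t][v_{t+1}]. For example, for (i, j) = (0, 1) we minimise over 2 possible intermediate vertex sequences; the minimum is 10, attained along the walk 0 → 0 → 1.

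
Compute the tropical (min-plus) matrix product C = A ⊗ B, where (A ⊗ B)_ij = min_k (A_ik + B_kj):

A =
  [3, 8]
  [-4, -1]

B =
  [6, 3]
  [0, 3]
A ⊗ B =
  [8, 6]
  [-1, -1]

Apply the min-plus product entry-by-entry:
  C[0][0] = min over k of (A[0][0] + B[0][0] = 3 + 6 = 9, A[0][1] + B[1][0] = 8 + 0 = 8) = 8 (attained at k = 1)
  C[0][1] = min over k of (A[0][0] + B[0][1] = 3 + 3 = 6, A[0][1] + B[1][1] = 8 + 3 = 11) = 6 (attained at k = 0)
  C[1][0] = min over k of (A[1][0] + B[0][0] = -4 + 6 = 2, A[1][1] + B[1][0] = -1 + 0 = -1) = -1 (attained at k = 1)
  C[1][1] = min over k of (A[1][0] + B[0][1] = -4 + 3 = -1, A[1][1] + B[1][1] = -1 + 3 = 2) = -1 (attained at k = 0)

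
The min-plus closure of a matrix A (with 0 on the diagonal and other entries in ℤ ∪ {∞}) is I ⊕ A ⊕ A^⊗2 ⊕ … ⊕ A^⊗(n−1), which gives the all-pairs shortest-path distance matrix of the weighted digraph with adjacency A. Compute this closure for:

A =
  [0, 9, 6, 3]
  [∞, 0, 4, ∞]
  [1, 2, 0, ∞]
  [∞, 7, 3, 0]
Closure =
  [0, 8, 6, 3]
  [5, 0, 4, 8]
  [1, 2, 0, 4]
  [4, 5, 3, 0]

This is the Floyd-Warshall all-pairs shortest-path computation. For each intermediate vertex k = 0, 1, …, 3, update dist[i][j] ← min(dist[i][j], dist[i][k] + dist[k][j]). The final matrix gives, for each (i, j), the minimum total weight of any directed path from i to j (possibly empty when i = j).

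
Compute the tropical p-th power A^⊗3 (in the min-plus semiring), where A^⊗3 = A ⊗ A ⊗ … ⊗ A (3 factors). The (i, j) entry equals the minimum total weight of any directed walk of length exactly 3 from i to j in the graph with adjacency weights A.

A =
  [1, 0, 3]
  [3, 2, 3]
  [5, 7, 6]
A^⊗3 =
  [3, 2, 4]
  [5, 4, 6]
  [7, 6, 8]

Each entry (A^⊗3)_ij equals the minimum over all length-3 walks i = v_0 → v_1 → … → v_3 = j of Σ_t A[v_t][v_{t+1}]. For example, for (i, j) = (0, 2) we minimise over 9 possible intermediate vertex sequences; the minimum is 4, attained along the walk 0 → 0 → 1 → 2.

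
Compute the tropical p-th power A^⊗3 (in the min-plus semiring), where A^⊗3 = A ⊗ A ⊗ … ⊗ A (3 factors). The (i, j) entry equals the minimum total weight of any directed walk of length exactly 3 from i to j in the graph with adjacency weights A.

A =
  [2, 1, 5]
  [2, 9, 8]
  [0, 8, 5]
A^⊗3 =
  [5, 4, 8]
  [5, 5, 9]
  [3, 3, 7]

Each entry (A^⊗3)_ij equals the minimum over all length-3 walks i = v_0 → v_1 → … → v_3 = j of Σ_t A[v_t][v_{t+1}]. For example, for (i, j) = (0, 2) we minimise over 9 possible intermediate vertex sequences; the minimum is 8, attained along the walk 0 → 1 → 0 → 2.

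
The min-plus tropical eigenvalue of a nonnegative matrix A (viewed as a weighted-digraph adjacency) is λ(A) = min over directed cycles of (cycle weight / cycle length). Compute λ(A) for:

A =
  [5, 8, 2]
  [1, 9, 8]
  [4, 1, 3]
λ(A) = 4/3

Enumerate directed cycles and compute their means (weight / length). Sample:
  cycle 0 → 0: weight = 5, length = 1, mean = 5/1 ≈ 5.000
  cycle 1 → 1: weight = 9, length = 1, mean = 9/1 ≈ 9.000
  cycle 2 → 2: weight = 3, length = 1, mean = 3/1 ≈ 3.000
  cycle 0 → 1 → 0: weight = 9, length = 2, mean = 9/2 ≈ 4.500
  cycle 0 → 2 → 0: weight = 6, length = 2, mean = 6/2 ≈ 3.000
  cycle 1 → 0 → 1: weight = 9, length = 2, mean = 9/2 ≈ 4.500
Minimum mean = 1.333, attained e.g. along the cycle 0 → 2 → 1 → 0 with weight 4 and length 3. So λ(A) = 4/3 = 4/3.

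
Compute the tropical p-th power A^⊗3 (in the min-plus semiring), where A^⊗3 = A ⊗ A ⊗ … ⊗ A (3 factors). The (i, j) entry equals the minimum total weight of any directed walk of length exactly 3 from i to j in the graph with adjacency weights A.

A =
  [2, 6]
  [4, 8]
A^⊗3 =
  [6, 10]
  [8, 12]

Each entry (A^⊗3)_ij equals the minimum over all length-3 walks i = v_0 → v_1 → … → v_3 = j of Σ_t A[v_t][v_{t+1}]. For example, for (i, j) = (0, 1) we minimise over 4 possible intermediate vertex sequences; the minimum is 10, attained along the walk 0 → 0 → 0 → 1.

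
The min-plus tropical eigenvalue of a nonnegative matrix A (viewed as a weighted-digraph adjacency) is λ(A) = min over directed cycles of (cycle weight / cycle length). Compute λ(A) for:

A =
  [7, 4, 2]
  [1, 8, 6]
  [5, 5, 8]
λ(A) = 5/2

Enumerate directed cycles and compute their means (weight / length). Sample:
  cycle 0 → 0: weight = 7, length = 1, mean = 7/1 ≈ 7.000
  cycle 1 → 1: weight = 8, length = 1, mean = 8/1 ≈ 8.000
  cycle 2 → 2: weight = 8, length = 1, mean = 8/1 ≈ 8.000
  cycle 0 → 1 → 0: weight = 5, length = 2, mean = 5/2 ≈ 2.500
  cycle 0 → 2 → 0: weight = 7, length = 2, mean = 7/2 ≈ 3.500
  cycle 1 → 0 → 1: weight = 5, length = 2, mean = 5/2 ≈ 2.500
Minimum mean = 2.500, attained e.g. along the cycle 0 → 1 → 0 with weight 5 and length 2. So λ(A) = 5/2 = 5/2.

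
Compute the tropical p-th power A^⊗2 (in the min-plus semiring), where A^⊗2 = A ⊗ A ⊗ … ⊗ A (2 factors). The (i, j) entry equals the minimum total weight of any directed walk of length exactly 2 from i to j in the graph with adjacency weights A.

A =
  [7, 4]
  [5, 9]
A^⊗2 =
  [9, 11]
  [12, 9]

Each entry (A^⊗2)_ij equals the minimum over all length-2 walks i = v_0 → v_1 → … → v_2 = j of Σ_t A[v_t][v_{t+1}]. For example, for (i, j) = (0, 1) we minimise over 2 possible intermediate vertex sequences; the minimum is 11, attained along the walk 0 → 0 → 1.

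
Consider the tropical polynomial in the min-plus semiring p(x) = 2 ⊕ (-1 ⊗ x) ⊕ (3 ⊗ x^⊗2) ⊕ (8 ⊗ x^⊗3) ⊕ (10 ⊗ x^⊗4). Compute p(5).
p(5) = 2

A tropical monomial a ⊗ x^⊗i evaluates to a + i · x. Evaluating each term at x = 5:
  Term 0 contributes 2 + 0 · 5 = 2
  Term 1 contributes -1 + 1 · 5 = 4
  Term 2 contributes 3 + 2 · 5 = 13
  Term 3 contributes 8 + 3 · 5 = 23
  Term 4 contributes 10 + 4 · 5 = 30
p(5) = ⊕ of these = min[2, 4, 13, 23, 30] = 2.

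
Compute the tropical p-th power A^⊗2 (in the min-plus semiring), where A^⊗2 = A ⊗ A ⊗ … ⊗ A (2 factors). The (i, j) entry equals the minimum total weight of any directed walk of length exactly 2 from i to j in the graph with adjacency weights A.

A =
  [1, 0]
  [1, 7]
A^⊗2 =
  [1, 1]
  [2, 1]

Each entry (A^⊗2)_ij equals the minimum over all length-2 walks i = v_0 → v_1 → … → v_2 = j of Σ_t A[v_t][v_{t+1}]. For example, for (i, j) = (0, 1) we minimise over 2 possible intermediate vertex sequences; the minimum is 1, attained along the walk 0 → 0 → 1.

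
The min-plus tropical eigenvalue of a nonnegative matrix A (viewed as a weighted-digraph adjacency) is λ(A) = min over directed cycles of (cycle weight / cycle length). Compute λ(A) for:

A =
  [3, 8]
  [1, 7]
λ(A) = 3

Enumerate directed cycles and compute their means (weight / length). Sample:
  cycle 0 → 0: weight = 3, length = 1, mean = 3/1 ≈ 3.000
  cycle 1 → 1: weight = 7, length = 1, mean = 7/1 ≈ 7.000
  cycle 0 → 1 → 0: weight = 9, length = 2, mean = 9/2 ≈ 4.500
  cycle 1 → 0 → 1: weight = 9, length = 2, mean = 9/2 ≈ 4.500
Minimum mean = 3.000, attained e.g. along the cycle 0 → 0 with weight 3 and length 1. So λ(A) = 3/1 = 3.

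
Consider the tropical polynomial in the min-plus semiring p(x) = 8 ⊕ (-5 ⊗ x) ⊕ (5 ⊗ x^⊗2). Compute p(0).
p(0) = -5

A tropical monomial a ⊗ x^⊗i evaluates to a + i · x. Evaluating each term at x = 0:
  Term 0 contributes 8 + 0 · 0 = 8
  Term 1 contributes -5 + 1 · 0 = -5
  Term 2 contributes 5 + 2 · 0 = 5
p(0) = ⊕ of these = min[8, -5, 5] = -5.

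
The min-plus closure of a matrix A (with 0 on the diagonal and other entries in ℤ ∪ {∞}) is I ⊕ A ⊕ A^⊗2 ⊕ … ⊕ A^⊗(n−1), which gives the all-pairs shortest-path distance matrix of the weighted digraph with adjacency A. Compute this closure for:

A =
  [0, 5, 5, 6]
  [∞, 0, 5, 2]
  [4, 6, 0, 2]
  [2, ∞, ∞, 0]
Closure =
  [0, 5, 5, 6]
  [4, 0, 5, 2]
  [4, 6, 0, 2]
  [2, 7, 7, 0]

This is the Floyd-Warshall all-pairs shortest-path computation. For each intermediate vertex k = 0, 1, …, 3, update dist[i][j] ← min(dist[i][j], dist[i][k] + dist[k][j]). The final matrix gives, for each (i, j), the minimum total weight of any directed path from i to j (possibly empty when i = j).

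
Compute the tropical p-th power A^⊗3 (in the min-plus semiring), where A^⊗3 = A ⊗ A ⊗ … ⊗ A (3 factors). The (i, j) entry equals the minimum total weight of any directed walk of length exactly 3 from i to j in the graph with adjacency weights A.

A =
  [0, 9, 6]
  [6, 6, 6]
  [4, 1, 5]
A^⊗3 =
  [0, 7, 6]
  [6, 12, 12]
  [4, 8, 10]

Each entry (A^⊗3)_ij equals the minimum over all length-3 walks i = v_0 → v_1 → … → v_3 = j of Σ_t A[v_t][v_{t+1}]. For example, for (i, j) = (0, 2) we minimise over 9 possible intermediate vertex sequences; the minimum is 6, attained along the walk 0 → 0 → 0 → 2.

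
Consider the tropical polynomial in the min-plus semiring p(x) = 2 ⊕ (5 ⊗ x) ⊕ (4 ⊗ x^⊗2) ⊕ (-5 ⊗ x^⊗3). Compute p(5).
p(5) = 2

A tropical monomial a ⊗ x^⊗i evaluates to a + i · x. Evaluating each term at x = 5:
  Term 0 contributes 2 + 0 · 5 = 2
  Term 1 contributes 5 + 1 · 5 = 10
  Term 2 contributes 4 + 2 · 5 = 14
  Term 3 contributes -5 + 3 · 5 = 10
p(5) = ⊕ of these = min[2, 10, 14, 10] = 2.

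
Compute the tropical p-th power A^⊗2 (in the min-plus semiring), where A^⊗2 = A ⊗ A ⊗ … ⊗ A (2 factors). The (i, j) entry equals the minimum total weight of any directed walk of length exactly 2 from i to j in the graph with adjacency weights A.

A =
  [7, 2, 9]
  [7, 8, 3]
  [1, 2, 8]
A^⊗2 =
  [9, 9, 5]
  [4, 5, 11]
  [8, 3, 5]

Each entry (A^⊗2)_ij equals the minimum over all length-2 walks i = v_0 → v_1 → … → v_2 = j of Σ_t A[v_t][v_{t+1}]. For example, for (i, j) = (0, 2) we minimise over 3 possible intermediate vertex sequences; the minimum is 5, attained along the walk 0 → 1 → 2.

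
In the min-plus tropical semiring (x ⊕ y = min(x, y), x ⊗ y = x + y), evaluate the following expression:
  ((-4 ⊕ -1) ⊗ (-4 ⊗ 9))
((-4 ⊕ -1) ⊗ (-4 ⊗ 9)) = 1

Expand innermost to outermost. Recall ⊕ takes the minimum of its arguments and ⊗ takes their sum. Working out the expression ((-4 ⊕ -1) ⊗ (-4 ⊗ 9)) gives 1.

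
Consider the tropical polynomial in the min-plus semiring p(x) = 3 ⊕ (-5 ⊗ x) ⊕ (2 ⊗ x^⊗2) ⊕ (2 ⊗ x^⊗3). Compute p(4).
p(4) = -1

A tropical monomial a ⊗ x^⊗i evaluates to a + i · x. Evaluating each term at x = 4:
  Term 0 contributes 3 + 0 · 4 = 3
  Term 1 contributes -5 + 1 · 4 = -1
  Term 2 contributes 2 + 2 · 4 = 10
  Term 3 contributes 2 + 3 · 4 = 14
p(4) = ⊕ of these = min[3, -1, 10, 14] = -1.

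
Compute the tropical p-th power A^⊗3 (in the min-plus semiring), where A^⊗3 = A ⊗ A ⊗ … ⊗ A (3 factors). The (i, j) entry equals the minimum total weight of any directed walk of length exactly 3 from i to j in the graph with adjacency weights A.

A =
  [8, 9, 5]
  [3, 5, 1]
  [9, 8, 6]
A^⊗3 =
  [16, 18, 14]
  [12, 14, 10]
  [16, 17, 14]

Each entry (A^⊗3)_ij equals the minimum over all length-3 walks i = v_0 → v_1 → … → v_3 = j of Σ_t A[v_t][v_{t+1}]. For example, for (i, j) = (0, 2) we minimise over 9 possible intermediate vertex sequences; the minimum is 14, attained along the walk 0 → 2 → 1 → 2.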